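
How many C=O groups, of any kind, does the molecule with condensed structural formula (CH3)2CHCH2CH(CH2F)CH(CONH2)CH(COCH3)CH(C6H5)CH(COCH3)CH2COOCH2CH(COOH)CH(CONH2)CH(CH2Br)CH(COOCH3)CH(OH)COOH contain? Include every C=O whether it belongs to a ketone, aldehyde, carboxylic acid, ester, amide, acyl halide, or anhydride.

CH(CONH2): amide, 1 C=O (running total 1).
CH(COCH3): ketone, 1 C=O (running total 2).
CH(COCH3): ketone, 1 C=O (running total 3).
CH2COOCH2: ester, 1 C=O (running total 4).
CH(COOH): carboxylic acid, 1 C=O (running total 5).
CH(CONH2): amide, 1 C=O (running total 6).
CH(COOCH3): ester, 1 C=O (running total 7).
COOH: carboxylic acid, 1 C=O (running total 8).

8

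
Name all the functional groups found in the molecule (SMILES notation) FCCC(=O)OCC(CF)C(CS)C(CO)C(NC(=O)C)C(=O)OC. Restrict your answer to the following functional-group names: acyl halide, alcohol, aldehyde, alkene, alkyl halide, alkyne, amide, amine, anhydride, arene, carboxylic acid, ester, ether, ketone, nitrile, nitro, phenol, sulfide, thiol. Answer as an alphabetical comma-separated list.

Working along the chain:
  FCH2: halogen on an sp³ carbon → alkyl halide.
  CH2COOCH2: –C(=O)–O–C with C on the carbonyl side → ester.
  CH(CH2F): pendant –CH2X: halogen on sp³ carbon → alkyl halide.
  CH(CH2SH): pendant –CH2SH → thiol.
  CH(CH2OH): pendant –CH2OH on an sp³ backbone C → alcohol.
  CH(NHCOCH3): pendant –NHC(=O)CH3: N bonded to a carbonyl → amide (not amine).
  COOCH3: –C(=O)OCH3: carbonyl C bonded to C and to –OCH3 → ester (not ketone + ether).

alcohol, alkyl halide, amide, ester, thiol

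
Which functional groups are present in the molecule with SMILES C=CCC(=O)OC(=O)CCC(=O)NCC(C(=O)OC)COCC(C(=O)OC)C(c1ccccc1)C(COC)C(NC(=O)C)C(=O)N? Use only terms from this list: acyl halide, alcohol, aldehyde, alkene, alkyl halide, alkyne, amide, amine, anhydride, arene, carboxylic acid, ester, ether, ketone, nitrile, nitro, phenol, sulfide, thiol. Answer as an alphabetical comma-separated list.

Taking each segment in turn:
  CH2=CH: C=C double bond → alkene.
  CH2CO-O-COCH2: two acyl groups sharing one oxygen, –C(=O)–O–C(=O)– → anhydride.
  CH2CONHCH2: –C(=O)–N– linkage → amide (the N is not an amine).
  CH(COOCH3): pendant –COOCH3: carbonyl C bonded to C and –OCH3 → ester.
  CH2OCH2: C–O–C with sp³ carbons on both sides and no adjacent C=O → ether.
  CH(COOCH3): pendant –COOCH3: carbonyl C bonded to C and –OCH3 → ester.
  CH(C6H5): pendant –C6H5: benzene ring → arene.
  CH(CH2OCH3): pendant –CH2OCH3: C–O–C linkage → ether.
  CH(NHCOCH3): pendant –NHC(=O)CH3: N bonded to a carbonyl → amide (not amine).
  CONH2: –C(=O)NH2: carbonyl C bonded to C and to N → amide (the N is not a separate amine).

alkene, amide, anhydride, arene, ester, ether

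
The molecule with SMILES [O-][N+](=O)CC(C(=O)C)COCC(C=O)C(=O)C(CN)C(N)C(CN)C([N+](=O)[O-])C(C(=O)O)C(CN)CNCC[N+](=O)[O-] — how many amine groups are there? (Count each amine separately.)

–NO2 on carbon → nitro group.
pendant –COCH3: carbonyl C bonded to two carbons → ketone.
C–O–C with sp³ carbons on both sides and no adjacent C=O → ether.
pendant –CHO: carbonyl C bonded to C and H → aldehyde.
–C(=O)– with carbon on both sides → ketone.
pendant –CH2NH2: N on sp³ C, no adjacent C=O → amine.
–NH2 on an sp³ carbon with no adjacent C=O → amine.
pendant –CH2NH2: N on sp³ C, no adjacent C=O → amine.
–NO2 on an sp³ carbon → nitro (the N=O is not a carbonyl).
pendant –COOH: carbonyl C bonded to C and –OH → carboxylic acid.
pendant –CH2NH2: N on sp³ C, no adjacent C=O → amine.
C–N–C with sp³ carbons and no adjacent C=O → amine (secondary).
–NO2 on carbon → nitro group.
Amine appears at: CH(CH2NH2), CH(NH2), CH(CH2NH2), CH(CH2NH2), CH2NHCH2 → 5.

5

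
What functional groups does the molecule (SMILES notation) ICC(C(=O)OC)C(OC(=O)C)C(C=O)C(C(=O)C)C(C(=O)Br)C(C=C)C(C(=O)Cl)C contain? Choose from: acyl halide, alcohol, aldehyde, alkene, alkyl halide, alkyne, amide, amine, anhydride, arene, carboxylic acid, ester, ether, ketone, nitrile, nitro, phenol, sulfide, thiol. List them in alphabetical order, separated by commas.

halogen on an sp³ carbon → alkyl halide.
pendant –COOCH3: carbonyl C bonded to C and –OCH3 → ester.
pendant –OC(=O)CH3: an acyloxy group → ester.
pendant –CHO: carbonyl C bonded to C and H → aldehyde.
pendant –COCH3: carbonyl C bonded to two carbons → ketone.
pendant –C(=O)X: carbonyl C bonded to C and halogen → acyl halide.
pendant –CH=CH2: C=C double bond → alkene.
pendant –C(=O)X: carbonyl C bonded to C and halogen → acyl halide.

acyl halide, aldehyde, alkene, alkyl halide, ester, ketone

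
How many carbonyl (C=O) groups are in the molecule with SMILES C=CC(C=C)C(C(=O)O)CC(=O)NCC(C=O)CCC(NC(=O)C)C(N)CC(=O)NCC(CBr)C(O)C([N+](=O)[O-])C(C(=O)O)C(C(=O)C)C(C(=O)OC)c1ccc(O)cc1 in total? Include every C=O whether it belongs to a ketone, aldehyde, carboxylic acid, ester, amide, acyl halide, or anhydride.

8

CH(COOH): carboxylic acid, 1 C=O (running total 1).
CH2CONHCH2: amide, 1 C=O (running total 2).
CH(CHO): aldehyde, 1 C=O (running total 3).
CH(NHCOCH3): amide, 1 C=O (running total 4).
CH2CONHCH2: amide, 1 C=O (running total 5).
CH(COOH): carboxylic acid, 1 C=O (running total 6).
CH(COCH3): ketone, 1 C=O (running total 7).
CH(COOCH3): ester, 1 C=O (running total 8).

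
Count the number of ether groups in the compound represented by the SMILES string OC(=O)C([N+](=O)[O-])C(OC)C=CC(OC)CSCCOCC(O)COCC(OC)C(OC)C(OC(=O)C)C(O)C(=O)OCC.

Working along the chain:
  HOOC: –COOH: carbonyl C bonded to –OH and C → carboxylic acid (the –OH is not a separate alcohol).
  CH(NO2): –NO2 on an sp³ carbon → nitro (the N=O is not a carbonyl).
  CH(OCH3): pendant –OCH3: C–O–C with sp³ C, no adjacent C=O → ether.
  CH=CH: C=C double bond → alkene.
  CH(OCH3): pendant –OCH3: C–O–C with sp³ C, no adjacent C=O → ether.
  CH2SCH2: C–S–C linkage → sulfide (thioether).
  CH2OCH2: C–O–C with sp³ carbons on both sides and no adjacent C=O → ether.
  CH(OH): –OH on an sp³ carbon → alcohol (secondary).
  CH2OCH2: C–O–C with sp³ carbons on both sides and no adjacent C=O → ether.
  CH(OCH3): pendant –OCH3: C–O–C with sp³ C, no adjacent C=O → ether.
  CH(OCH3): pendant –OCH3: C–O–C with sp³ C, no adjacent C=O → ether.
  CH(OCOCH3): pendant –OC(=O)CH3: an acyloxy group → ester.
  CH(OH): –OH on an sp³ carbon → alcohol (secondary).
  COOCH2CH3: –C(=O)OCH2CH3: carbonyl C bonded to C and to –OEt → ester.
Ether appears at: CH(OCH3), CH(OCH3), CH2OCH2, CH2OCH2, CH(OCH3), CH(OCH3) → 6.

6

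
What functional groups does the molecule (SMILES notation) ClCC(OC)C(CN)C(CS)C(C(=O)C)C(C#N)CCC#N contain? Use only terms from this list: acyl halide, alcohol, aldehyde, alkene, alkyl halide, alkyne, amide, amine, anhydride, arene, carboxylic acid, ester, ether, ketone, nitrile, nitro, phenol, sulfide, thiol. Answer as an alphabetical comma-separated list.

alkyl halide, amine, ether, ketone, nitrile, thiol

Taking each segment in turn:
  ClCH2: halogen on an sp³ carbon → alkyl halide.
  CH(OCH3): pendant –OCH3: C–O–C with sp³ C, no adjacent C=O → ether.
  CH(CH2NH2): pendant –CH2NH2: N on sp³ C, no adjacent C=O → amine.
  CH(CH2SH): pendant –CH2SH → thiol.
  CH(COCH3): pendant –COCH3: carbonyl C bonded to two carbons → ketone.
  CH(CN): pendant –C≡N: nitrile.
  CN: –C≡N: carbon triple-bonded to nitrogen → nitrile.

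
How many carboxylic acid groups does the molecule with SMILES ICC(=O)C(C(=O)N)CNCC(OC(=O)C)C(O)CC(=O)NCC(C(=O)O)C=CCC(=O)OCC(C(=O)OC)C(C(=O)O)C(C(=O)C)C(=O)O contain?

3

halogen on an sp³ carbon → alkyl halide.
–C(=O)– with carbon on both sides → ketone.
pendant –CONH2: carbonyl C bonded to C and N → amide.
C–N–C with sp³ carbons and no adjacent C=O → amine (secondary).
pendant –OC(=O)CH3: an acyloxy group → ester.
–OH on an sp³ carbon → alcohol (secondary).
–C(=O)–N– linkage → amide (the N is not an amine).
pendant –COOH: carbonyl C bonded to C and –OH → carboxylic acid.
C=C double bond → alkene.
–C(=O)–O–C with C on the carbonyl side → ester.
pendant –COOCH3: carbonyl C bonded to C and –OCH3 → ester.
pendant –COOH: carbonyl C bonded to C and –OH → carboxylic acid.
pendant –COCH3: carbonyl C bonded to two carbons → ketone.
–COOH: carbonyl C bonded to –OH and C → carboxylic acid (the –OH is not a separate alcohol).
Carboxylic acid appears at: CH(COOH), CH(COOH), COOH → 3.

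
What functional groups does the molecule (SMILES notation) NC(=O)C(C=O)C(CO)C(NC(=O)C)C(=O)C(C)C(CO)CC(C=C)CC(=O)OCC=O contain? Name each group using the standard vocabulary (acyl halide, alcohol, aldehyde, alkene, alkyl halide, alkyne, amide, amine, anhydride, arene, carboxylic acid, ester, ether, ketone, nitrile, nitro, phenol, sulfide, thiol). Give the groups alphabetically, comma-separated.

alcohol, aldehyde, alkene, amide, ester, ketone

Working along the chain:
  H2NCO: –C(=O)NH2: carbonyl C bonded to C and to N → amide (the N is not a separate amine).
  CH(CHO): pendant –CHO: carbonyl C bonded to C and H → aldehyde.
  CH(CH2OH): pendant –CH2OH on an sp³ backbone C → alcohol.
  CH(NHCOCH3): pendant –NHC(=O)CH3: N bonded to a carbonyl → amide (not amine).
  CO: –C(=O)– with carbon on both sides → ketone.
  CH(CH2OH): pendant –CH2OH on an sp³ backbone C → alcohol.
  CH(CH=CH2): pendant –CH=CH2: C=C double bond → alkene.
  CH2COOCH2: –C(=O)–O–C with C on the carbonyl side → ester.
  CHO: terminal –CHO: carbonyl C bonded to H and C → aldehyde.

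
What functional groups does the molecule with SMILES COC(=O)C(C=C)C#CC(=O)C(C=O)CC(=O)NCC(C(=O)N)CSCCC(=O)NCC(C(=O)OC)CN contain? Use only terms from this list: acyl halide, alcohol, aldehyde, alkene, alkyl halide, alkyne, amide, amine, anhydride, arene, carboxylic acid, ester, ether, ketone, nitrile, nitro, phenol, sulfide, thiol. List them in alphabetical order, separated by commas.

Reading the structure from left to right:
  CH3OOC: CH3O–C(=O)–: carbonyl C bonded to C and to –OCH3 → ester (not ketone + ether).
  CH(CH=CH2): pendant –CH=CH2: C=C double bond → alkene.
  C≡C: C≡C triple bond → alkyne.
  CO: –C(=O)– with carbon on both sides → ketone.
  CH(CHO): pendant –CHO: carbonyl C bonded to C and H → aldehyde.
  CH2CONHCH2: –C(=O)–N– linkage → amide (the N is not an amine).
  CH(CONH2): pendant –CONH2: carbonyl C bonded to C and N → amide.
  CH2SCH2: C–S–C linkage → sulfide (thioether).
  CH2CONHCH2: –C(=O)–N– linkage → amide (the N is not an amine).
  CH(COOCH3): pendant –COOCH3: carbonyl C bonded to C and –OCH3 → ester.
  CH2NH2: –NH2 on an sp³ carbon with no adjacent C=O → amine.

aldehyde, alkene, alkyne, amide, amine, ester, ketone, sulfide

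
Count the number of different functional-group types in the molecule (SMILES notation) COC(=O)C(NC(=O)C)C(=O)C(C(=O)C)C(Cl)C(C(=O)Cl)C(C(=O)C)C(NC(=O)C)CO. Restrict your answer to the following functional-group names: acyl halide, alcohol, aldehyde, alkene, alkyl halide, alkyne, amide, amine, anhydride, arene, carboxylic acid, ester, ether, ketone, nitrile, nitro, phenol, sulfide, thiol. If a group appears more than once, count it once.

6

Working along the chain:
  CH3OOC: CH3O–C(=O)–: carbonyl C bonded to C and to –OCH3 → ester (not ketone + ether).
  CH(NHCOCH3): pendant –NHC(=O)CH3: N bonded to a carbonyl → amide (not amine).
  CO: –C(=O)– with carbon on both sides → ketone.
  CH(COCH3): pendant –COCH3: carbonyl C bonded to two carbons → ketone.
  CH(Cl): halogen on an sp³ carbon → alkyl halide.
  CH(COCl): pendant –C(=O)X: carbonyl C bonded to C and halogen → acyl halide.
  CH(COCH3): pendant –COCH3: carbonyl C bonded to two carbons → ketone.
  CH(NHCOCH3): pendant –NHC(=O)CH3: N bonded to a carbonyl → amide (not amine).
  CH2OH: –OH on an sp³ carbon → alcohol.
Distinct types present: acyl halide, alcohol, alkyl halide, amide, ester, ketone.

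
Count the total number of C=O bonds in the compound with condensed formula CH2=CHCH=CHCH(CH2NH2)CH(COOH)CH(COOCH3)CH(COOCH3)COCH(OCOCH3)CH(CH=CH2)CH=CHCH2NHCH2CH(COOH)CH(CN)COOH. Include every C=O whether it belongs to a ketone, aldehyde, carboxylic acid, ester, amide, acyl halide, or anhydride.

7

CH(COOH): carboxylic acid, 1 C=O (running total 1).
CH(COOCH3): ester, 1 C=O (running total 2).
CH(COOCH3): ester, 1 C=O (running total 3).
CO: ketone, 1 C=O (running total 4).
CH(OCOCH3): ester, 1 C=O (running total 5).
CH(COOH): carboxylic acid, 1 C=O (running total 6).
COOH: carboxylic acid, 1 C=O (running total 7).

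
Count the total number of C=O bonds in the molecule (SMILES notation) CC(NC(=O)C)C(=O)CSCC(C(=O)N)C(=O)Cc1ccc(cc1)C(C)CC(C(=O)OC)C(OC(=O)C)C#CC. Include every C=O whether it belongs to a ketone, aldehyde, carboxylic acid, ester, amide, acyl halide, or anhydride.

6

CH(NHCOCH3): amide, 1 C=O (running total 1).
CO: ketone, 1 C=O (running total 2).
CH(CONH2): amide, 1 C=O (running total 3).
CO: ketone, 1 C=O (running total 4).
CH(COOCH3): ester, 1 C=O (running total 5).
CH(OCOCH3): ester, 1 C=O (running total 6).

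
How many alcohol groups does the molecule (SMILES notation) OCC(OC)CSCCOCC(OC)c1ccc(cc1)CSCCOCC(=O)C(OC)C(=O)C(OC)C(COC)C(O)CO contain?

Taking each segment in turn:
  HOCH2: HO– on an sp³ carbon → alcohol.
  CH(OCH3): pendant –OCH3: C–O–C with sp³ C, no adjacent C=O → ether.
  CH2SCH2: C–S–C linkage → sulfide (thioether).
  CH2OCH2: C–O–C with sp³ carbons on both sides and no adjacent C=O → ether.
  CH(OCH3): pendant –OCH3: C–O–C with sp³ C, no adjacent C=O → ether.
  C6H4: para-disubstituted benzene ring → arene.
  CH2SCH2: C–S–C linkage → sulfide (thioether).
  CH2OCH2: C–O–C with sp³ carbons on both sides and no adjacent C=O → ether.
  CO: –C(=O)– with carbon on both sides → ketone.
  CH(OCH3): pendant –OCH3: C–O–C with sp³ C, no adjacent C=O → ether.
  CO: –C(=O)– with carbon on both sides → ketone.
  CH(OCH3): pendant –OCH3: C–O–C with sp³ C, no adjacent C=O → ether.
  CH(CH2OCH3): pendant –CH2OCH3: C–O–C linkage → ether.
  CH(OH): –OH on an sp³ carbon → alcohol (secondary).
  CH2OH: –OH on an sp³ carbon → alcohol.
Alcohol appears at: HOCH2, CH(OH), CH2OH → 3.

3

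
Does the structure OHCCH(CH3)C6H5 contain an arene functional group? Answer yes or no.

terminal –CHO: carbonyl C bonded to H and C → aldehyde.
–C6H5 phenyl ring → arene.
The C6H5 segment supplies the arene: –C6H5 phenyl ring → arene.

yes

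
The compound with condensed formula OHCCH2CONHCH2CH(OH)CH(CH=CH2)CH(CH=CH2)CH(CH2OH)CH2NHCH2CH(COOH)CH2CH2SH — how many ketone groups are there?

Taking each segment in turn:
  OHC: terminal –CHO: carbonyl C bonded to H and C → aldehyde.
  CH2CONHCH2: –C(=O)–N– linkage → amide (the N is not an amine).
  CH(OH): –OH on an sp³ carbon → alcohol (secondary).
  CH(CH=CH2): pendant –CH=CH2: C=C double bond → alkene.
  CH(CH=CH2): pendant –CH=CH2: C=C double bond → alkene.
  CH(CH2OH): pendant –CH2OH on an sp³ backbone C → alcohol.
  CH2NHCH2: C–N–C with sp³ carbons and no adjacent C=O → amine (secondary).
  CH(COOH): pendant –COOH: carbonyl C bonded to C and –OH → carboxylic acid.
  CH2SH: –SH on an sp³ carbon → thiol.
No segment is a ketone: OHC is aldehyde, not ketone; CH2CONHCH2 is amide, not ketone; CH(COOH) is carboxylic acid, not ketone. → 0.

0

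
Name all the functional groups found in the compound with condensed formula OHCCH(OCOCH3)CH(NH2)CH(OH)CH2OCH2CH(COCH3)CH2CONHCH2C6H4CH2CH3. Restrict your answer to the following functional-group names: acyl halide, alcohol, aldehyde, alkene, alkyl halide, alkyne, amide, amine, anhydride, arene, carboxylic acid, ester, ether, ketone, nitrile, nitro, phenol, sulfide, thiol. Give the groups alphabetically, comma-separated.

alcohol, aldehyde, amide, amine, arene, ester, ether, ketone

terminal –CHO: carbonyl C bonded to H and C → aldehyde.
pendant –OC(=O)CH3: an acyloxy group → ester.
–NH2 on an sp³ carbon with no adjacent C=O → amine.
–OH on an sp³ carbon → alcohol (secondary).
C–O–C with sp³ carbons on both sides and no adjacent C=O → ether.
pendant –COCH3: carbonyl C bonded to two carbons → ketone.
–C(=O)–N– linkage → amide (the N is not an amine).
para-disubstituted benzene ring → arene.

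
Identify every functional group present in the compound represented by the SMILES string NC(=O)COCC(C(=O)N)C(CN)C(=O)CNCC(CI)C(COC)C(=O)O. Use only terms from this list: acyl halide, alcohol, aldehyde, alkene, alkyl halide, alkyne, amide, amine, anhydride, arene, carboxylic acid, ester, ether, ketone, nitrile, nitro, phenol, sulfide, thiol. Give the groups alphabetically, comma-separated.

–C(=O)NH2: carbonyl C bonded to C and to N → amide (the N is not a separate amine).
C–O–C with sp³ carbons on both sides and no adjacent C=O → ether.
pendant –CONH2: carbonyl C bonded to C and N → amide.
pendant –CH2NH2: N on sp³ C, no adjacent C=O → amine.
–C(=O)– with carbon on both sides → ketone.
C–N–C with sp³ carbons and no adjacent C=O → amine (secondary).
pendant –CH2X: halogen on sp³ carbon → alkyl halide.
pendant –CH2OCH3: C–O–C linkage → ether.
–COOH: carbonyl C bonded to –OH and C → carboxylic acid (the –OH is not a separate alcohol).

alkyl halide, amide, amine, carboxylic acid, ether, ketone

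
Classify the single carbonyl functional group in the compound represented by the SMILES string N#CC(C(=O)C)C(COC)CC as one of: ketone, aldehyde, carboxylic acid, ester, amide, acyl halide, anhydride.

ketone

The carbonyl is in the CH(COCH3) segment: pendant –COCH3: carbonyl C bonded to two carbons → ketone.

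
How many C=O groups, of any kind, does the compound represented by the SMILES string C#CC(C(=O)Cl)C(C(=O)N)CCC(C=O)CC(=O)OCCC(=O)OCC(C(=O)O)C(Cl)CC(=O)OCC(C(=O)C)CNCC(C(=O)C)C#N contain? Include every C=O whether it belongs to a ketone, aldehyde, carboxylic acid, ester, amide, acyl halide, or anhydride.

CH(COCl): acyl halide, 1 C=O (running total 1).
CH(CONH2): amide, 1 C=O (running total 2).
CH(CHO): aldehyde, 1 C=O (running total 3).
CH2COOCH2: ester, 1 C=O (running total 4).
CH2COOCH2: ester, 1 C=O (running total 5).
CH(COOH): carboxylic acid, 1 C=O (running total 6).
CH2COOCH2: ester, 1 C=O (running total 7).
CH(COCH3): ketone, 1 C=O (running total 8).
CH(COCH3): ketone, 1 C=O (running total 9).

9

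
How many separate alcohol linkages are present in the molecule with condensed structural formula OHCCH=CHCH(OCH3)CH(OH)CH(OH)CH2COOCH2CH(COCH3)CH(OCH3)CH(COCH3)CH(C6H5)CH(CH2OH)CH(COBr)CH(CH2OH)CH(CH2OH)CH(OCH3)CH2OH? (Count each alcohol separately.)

Working along the chain:
  OHC: terminal –CHO: carbonyl C bonded to H and C → aldehyde.
  CH=CH: C=C double bond → alkene.
  CH(OCH3): pendant –OCH3: C–O–C with sp³ C, no adjacent C=O → ether.
  CH(OH): –OH on an sp³ carbon → alcohol (secondary).
  CH(OH): –OH on an sp³ carbon → alcohol (secondary).
  CH2COOCH2: –C(=O)–O–C with C on the carbonyl side → ester.
  CH(COCH3): pendant –COCH3: carbonyl C bonded to two carbons → ketone.
  CH(OCH3): pendant –OCH3: C–O–C with sp³ C, no adjacent C=O → ether.
  CH(COCH3): pendant –COCH3: carbonyl C bonded to two carbons → ketone.
  CH(C6H5): pendant –C6H5: benzene ring → arene.
  CH(CH2OH): pendant –CH2OH on an sp³ backbone C → alcohol.
  CH(COBr): pendant –C(=O)X: carbonyl C bonded to C and halogen → acyl halide.
  CH(CH2OH): pendant –CH2OH on an sp³ backbone C → alcohol.
  CH(CH2OH): pendant –CH2OH on an sp³ backbone C → alcohol.
  CH(OCH3): pendant –OCH3: C–O–C with sp³ C, no adjacent C=O → ether.
  CH2OH: –OH on an sp³ carbon → alcohol.
Alcohol appears at: CH(OH), CH(OH), CH(CH2OH), CH(CH2OH), CH(CH2OH), CH2OH → 6.

6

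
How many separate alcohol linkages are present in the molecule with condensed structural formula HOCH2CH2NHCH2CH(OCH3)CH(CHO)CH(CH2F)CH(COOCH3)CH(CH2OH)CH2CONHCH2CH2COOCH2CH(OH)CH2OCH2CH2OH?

4

HO– on an sp³ carbon → alcohol.
C–N–C with sp³ carbons and no adjacent C=O → amine (secondary).
pendant –OCH3: C–O–C with sp³ C, no adjacent C=O → ether.
pendant –CHO: carbonyl C bonded to C and H → aldehyde.
pendant –CH2X: halogen on sp³ carbon → alkyl halide.
pendant –COOCH3: carbonyl C bonded to C and –OCH3 → ester.
pendant –CH2OH on an sp³ backbone C → alcohol.
–C(=O)–N– linkage → amide (the N is not an amine).
–C(=O)–O–C with C on the carbonyl side → ester.
–OH on an sp³ carbon → alcohol (secondary).
C–O–C with sp³ carbons on both sides and no adjacent C=O → ether.
–OH on an sp³ carbon → alcohol.
Alcohol appears at: HOCH2, CH(CH2OH), CH(OH), CH2OH → 4.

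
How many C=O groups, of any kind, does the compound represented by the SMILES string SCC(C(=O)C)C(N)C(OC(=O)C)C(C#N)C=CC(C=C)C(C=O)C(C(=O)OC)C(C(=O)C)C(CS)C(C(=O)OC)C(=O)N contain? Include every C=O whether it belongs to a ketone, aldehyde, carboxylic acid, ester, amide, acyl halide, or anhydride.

CH(COCH3): ketone, 1 C=O (running total 1).
CH(OCOCH3): ester, 1 C=O (running total 2).
CH(CHO): aldehyde, 1 C=O (running total 3).
CH(COOCH3): ester, 1 C=O (running total 4).
CH(COCH3): ketone, 1 C=O (running total 5).
CH(COOCH3): ester, 1 C=O (running total 6).
CONH2: amide, 1 C=O (running total 7).

7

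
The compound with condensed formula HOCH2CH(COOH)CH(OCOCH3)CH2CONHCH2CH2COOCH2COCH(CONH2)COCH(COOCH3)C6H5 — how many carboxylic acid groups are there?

1

Reading the structure from left to right:
  HOCH2: HO– on an sp³ carbon → alcohol.
  CH(COOH): pendant –COOH: carbonyl C bonded to C and –OH → carboxylic acid.
  CH(OCOCH3): pendant –OC(=O)CH3: an acyloxy group → ester.
  CH2CONHCH2: –C(=O)–N– linkage → amide (the N is not an amine).
  CH2COOCH2: –C(=O)–O–C with C on the carbonyl side → ester.
  CO: –C(=O)– with carbon on both sides → ketone.
  CH(CONH2): pendant –CONH2: carbonyl C bonded to C and N → amide.
  CO: –C(=O)– with carbon on both sides → ketone.
  CH(COOCH3): pendant –COOCH3: carbonyl C bonded to C and –OCH3 → ester.
  C6H5: –C6H5 phenyl ring → arene.
Carboxylic acid appears at: CH(COOH) → 1.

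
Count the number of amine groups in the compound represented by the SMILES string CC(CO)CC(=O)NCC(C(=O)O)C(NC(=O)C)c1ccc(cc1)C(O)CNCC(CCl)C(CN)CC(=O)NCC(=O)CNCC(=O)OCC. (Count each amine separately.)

Reading the structure from left to right:
  CH(CH2OH): pendant –CH2OH on an sp³ backbone C → alcohol.
  CH2CONHCH2: –C(=O)–N– linkage → amide (the N is not an amine).
  CH(COOH): pendant –COOH: carbonyl C bonded to C and –OH → carboxylic acid.
  CH(NHCOCH3): pendant –NHC(=O)CH3: N bonded to a carbonyl → amide (not amine).
  C6H4: para-disubstituted benzene ring → arene.
  CH(OH): –OH on an sp³ carbon → alcohol (secondary).
  CH2NHCH2: C–N–C with sp³ carbons and no adjacent C=O → amine (secondary).
  CH(CH2Cl): pendant –CH2X: halogen on sp³ carbon → alkyl halide.
  CH(CH2NH2): pendant –CH2NH2: N on sp³ C, no adjacent C=O → amine.
  CH2CONHCH2: –C(=O)–N– linkage → amide (the N is not an amine).
  CO: –C(=O)– with carbon on both sides → ketone.
  CH2NHCH2: C–N–C with sp³ carbons and no adjacent C=O → amine (secondary).
  COOCH2CH3: –C(=O)OCH2CH3: carbonyl C bonded to C and to –OEt → ester.
Amine appears at: CH2NHCH2, CH(CH2NH2), CH2NHCH2 → 3.

3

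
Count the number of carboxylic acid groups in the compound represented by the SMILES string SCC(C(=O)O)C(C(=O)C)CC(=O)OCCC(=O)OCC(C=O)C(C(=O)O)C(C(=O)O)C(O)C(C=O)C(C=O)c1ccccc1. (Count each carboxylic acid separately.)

–SH on an sp³ carbon → thiol.
pendant –COOH: carbonyl C bonded to C and –OH → carboxylic acid.
pendant –COCH3: carbonyl C bonded to two carbons → ketone.
–C(=O)–O–C with C on the carbonyl side → ester.
–C(=O)–O–C with C on the carbonyl side → ester.
pendant –CHO: carbonyl C bonded to C and H → aldehyde.
pendant –COOH: carbonyl C bonded to C and –OH → carboxylic acid.
pendant –COOH: carbonyl C bonded to C and –OH → carboxylic acid.
–OH on an sp³ carbon → alcohol (secondary).
pendant –CHO: carbonyl C bonded to C and H → aldehyde.
pendant –CHO: carbonyl C bonded to C and H → aldehyde.
–C6H5 phenyl ring → arene.
Carboxylic acid appears at: CH(COOH), CH(COOH), CH(COOH) → 3.

3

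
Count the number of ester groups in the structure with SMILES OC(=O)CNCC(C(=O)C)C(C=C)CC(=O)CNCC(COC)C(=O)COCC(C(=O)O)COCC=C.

0

–COOH: carbonyl C bonded to –OH and C → carboxylic acid (the –OH is not a separate alcohol).
C–N–C with sp³ carbons and no adjacent C=O → amine (secondary).
pendant –COCH3: carbonyl C bonded to two carbons → ketone.
pendant –CH=CH2: C=C double bond → alkene.
–C(=O)– with carbon on both sides → ketone.
C–N–C with sp³ carbons and no adjacent C=O → amine (secondary).
pendant –CH2OCH3: C–O–C linkage → ether.
–C(=O)– with carbon on both sides → ketone.
C–O–C with sp³ carbons on both sides and no adjacent C=O → ether.
pendant –COOH: carbonyl C bonded to C and –OH → carboxylic acid.
C–O–C with sp³ carbons on both sides and no adjacent C=O → ether.
C=C double bond → alkene.
No segment is a ester: HOOC is carboxylic acid, not ester; CH(COCH3) is ketone, not ester; CO is ketone, not ester. → 0.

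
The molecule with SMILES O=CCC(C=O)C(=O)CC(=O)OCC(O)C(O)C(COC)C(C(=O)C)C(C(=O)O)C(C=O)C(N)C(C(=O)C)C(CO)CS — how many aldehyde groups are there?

3

Working along the chain:
  OHC: terminal –CHO: carbonyl C bonded to H and C → aldehyde.
  CH(CHO): pendant –CHO: carbonyl C bonded to C and H → aldehyde.
  CO: –C(=O)– with carbon on both sides → ketone.
  CH2COOCH2: –C(=O)–O–C with C on the carbonyl side → ester.
  CH(OH): –OH on an sp³ carbon → alcohol (secondary).
  CH(OH): –OH on an sp³ carbon → alcohol (secondary).
  CH(CH2OCH3): pendant –CH2OCH3: C–O–C linkage → ether.
  CH(COCH3): pendant –COCH3: carbonyl C bonded to two carbons → ketone.
  CH(COOH): pendant –COOH: carbonyl C bonded to C and –OH → carboxylic acid.
  CH(CHO): pendant –CHO: carbonyl C bonded to C and H → aldehyde.
  CH(NH2): –NH2 on an sp³ carbon with no adjacent C=O → amine.
  CH(COCH3): pendant –COCH3: carbonyl C bonded to two carbons → ketone.
  CH(CH2OH): pendant –CH2OH on an sp³ backbone C → alcohol.
  CH2SH: –SH on an sp³ carbon → thiol.
Aldehyde appears at: OHC, CH(CHO), CH(CHO) → 3.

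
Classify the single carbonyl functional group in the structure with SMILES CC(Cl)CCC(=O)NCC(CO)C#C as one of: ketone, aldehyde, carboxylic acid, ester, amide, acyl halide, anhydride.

amide

The carbonyl is in the CH2CONHCH2 segment: –C(=O)–N– linkage → amide (the N is not an amine).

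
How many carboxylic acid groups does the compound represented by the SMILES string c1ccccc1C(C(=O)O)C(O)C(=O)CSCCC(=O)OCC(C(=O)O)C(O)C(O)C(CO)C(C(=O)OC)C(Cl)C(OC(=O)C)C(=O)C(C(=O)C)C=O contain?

Taking each segment in turn:
  C6H5: C6H5– phenyl ring → arene.
  CH(COOH): pendant –COOH: carbonyl C bonded to C and –OH → carboxylic acid.
  CH(OH): –OH on an sp³ carbon → alcohol (secondary).
  CO: –C(=O)– with carbon on both sides → ketone.
  CH2SCH2: C–S–C linkage → sulfide (thioether).
  CH2COOCH2: –C(=O)–O–C with C on the carbonyl side → ester.
  CH(COOH): pendant –COOH: carbonyl C bonded to C and –OH → carboxylic acid.
  CH(OH): –OH on an sp³ carbon → alcohol (secondary).
  CH(OH): –OH on an sp³ carbon → alcohol (secondary).
  CH(CH2OH): pendant –CH2OH on an sp³ backbone C → alcohol.
  CH(COOCH3): pendant –COOCH3: carbonyl C bonded to C and –OCH3 → ester.
  CH(Cl): halogen on an sp³ carbon → alkyl halide.
  CH(OCOCH3): pendant –OC(=O)CH3: an acyloxy group → ester.
  CO: –C(=O)– with carbon on both sides → ketone.
  CH(COCH3): pendant –COCH3: carbonyl C bonded to two carbons → ketone.
  CHO: terminal –CHO: carbonyl C bonded to H and C → aldehyde.
Carboxylic acid appears at: CH(COOH), CH(COOH) → 2.

2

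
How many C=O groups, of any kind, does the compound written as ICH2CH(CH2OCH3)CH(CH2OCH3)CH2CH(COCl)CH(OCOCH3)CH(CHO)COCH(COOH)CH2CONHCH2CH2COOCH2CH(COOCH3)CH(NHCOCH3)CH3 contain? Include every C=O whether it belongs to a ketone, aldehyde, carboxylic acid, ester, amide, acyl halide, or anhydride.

9

CH(COCl): acyl halide, 1 C=O (running total 1).
CH(OCOCH3): ester, 1 C=O (running total 2).
CH(CHO): aldehyde, 1 C=O (running total 3).
CO: ketone, 1 C=O (running total 4).
CH(COOH): carboxylic acid, 1 C=O (running total 5).
CH2CONHCH2: amide, 1 C=O (running total 6).
CH2COOCH2: ester, 1 C=O (running total 7).
CH(COOCH3): ester, 1 C=O (running total 8).
CH(NHCOCH3): amide, 1 C=O (running total 9).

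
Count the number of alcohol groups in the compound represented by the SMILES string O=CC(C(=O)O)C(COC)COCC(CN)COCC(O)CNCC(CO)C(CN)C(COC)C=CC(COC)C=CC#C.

2

Working along the chain:
  OHC: terminal –CHO: carbonyl C bonded to H and C → aldehyde.
  CH(COOH): pendant –COOH: carbonyl C bonded to C and –OH → carboxylic acid.
  CH(CH2OCH3): pendant –CH2OCH3: C–O–C linkage → ether.
  CH2OCH2: C–O–C with sp³ carbons on both sides and no adjacent C=O → ether.
  CH(CH2NH2): pendant –CH2NH2: N on sp³ C, no adjacent C=O → amine.
  CH2OCH2: C–O–C with sp³ carbons on both sides and no adjacent C=O → ether.
  CH(OH): –OH on an sp³ carbon → alcohol (secondary).
  CH2NHCH2: C–N–C with sp³ carbons and no adjacent C=O → amine (secondary).
  CH(CH2OH): pendant –CH2OH on an sp³ backbone C → alcohol.
  CH(CH2NH2): pendant –CH2NH2: N on sp³ C, no adjacent C=O → amine.
  CH(CH2OCH3): pendant –CH2OCH3: C–O–C linkage → ether.
  CH=CH: C=C double bond → alkene.
  CH(CH2OCH3): pendant –CH2OCH3: C–O–C linkage → ether.
  CH=CH: C=C double bond → alkene.
  C≡CH: C≡C triple bond → alkyne.
Alcohol appears at: CH(OH), CH(CH2OH) → 2.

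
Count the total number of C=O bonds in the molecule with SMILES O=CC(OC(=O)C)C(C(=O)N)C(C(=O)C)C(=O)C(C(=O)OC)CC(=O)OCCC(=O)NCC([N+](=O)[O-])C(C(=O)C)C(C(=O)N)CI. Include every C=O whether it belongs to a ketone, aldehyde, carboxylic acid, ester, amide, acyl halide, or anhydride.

10

OHC: aldehyde, 1 C=O (running total 1).
CH(OCOCH3): ester, 1 C=O (running total 2).
CH(CONH2): amide, 1 C=O (running total 3).
CH(COCH3): ketone, 1 C=O (running total 4).
CO: ketone, 1 C=O (running total 5).
CH(COOCH3): ester, 1 C=O (running total 6).
CH2COOCH2: ester, 1 C=O (running total 7).
CH2CONHCH2: amide, 1 C=O (running total 8).
CH(COCH3): ketone, 1 C=O (running total 9).
CH(CONH2): amide, 1 C=O (running total 10).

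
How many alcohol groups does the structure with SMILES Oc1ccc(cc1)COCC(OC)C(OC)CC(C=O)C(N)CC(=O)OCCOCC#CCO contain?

1

Taking each segment in turn:
  HOC6H4: –OH attached directly to an aromatic ring → phenol (not alcohol); the ring itself is an arene.
  CH2OCH2: C–O–C with sp³ carbons on both sides and no adjacent C=O → ether.
  CH(OCH3): pendant –OCH3: C–O–C with sp³ C, no adjacent C=O → ether.
  CH(OCH3): pendant –OCH3: C–O–C with sp³ C, no adjacent C=O → ether.
  CH(CHO): pendant –CHO: carbonyl C bonded to C and H → aldehyde.
  CH(NH2): –NH2 on an sp³ carbon with no adjacent C=O → amine.
  CH2COOCH2: –C(=O)–O–C with C on the carbonyl side → ester.
  CH2OCH2: C–O–C with sp³ carbons on both sides and no adjacent C=O → ether.
  C≡C: C≡C triple bond → alkyne.
  CH2OH: –OH on an sp³ carbon → alcohol.
Alcohol appears at: CH2OH → 1.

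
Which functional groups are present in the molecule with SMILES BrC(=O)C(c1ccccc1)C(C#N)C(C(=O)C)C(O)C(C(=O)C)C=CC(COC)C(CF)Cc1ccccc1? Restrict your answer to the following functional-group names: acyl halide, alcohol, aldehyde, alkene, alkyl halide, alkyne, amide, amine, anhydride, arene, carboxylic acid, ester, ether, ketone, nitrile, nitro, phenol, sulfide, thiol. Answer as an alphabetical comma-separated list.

Taking each segment in turn:
  BrCO: –C(=O)Br: carbonyl C bonded to C and to a halogen → acyl halide (not alkyl halide).
  CH(C6H5): pendant –C6H5: benzene ring → arene.
  CH(CN): pendant –C≡N: nitrile.
  CH(COCH3): pendant –COCH3: carbonyl C bonded to two carbons → ketone.
  CH(OH): –OH on an sp³ carbon → alcohol (secondary).
  CH(COCH3): pendant –COCH3: carbonyl C bonded to two carbons → ketone.
  CH=CH: C=C double bond → alkene.
  CH(CH2OCH3): pendant –CH2OCH3: C–O–C linkage → ether.
  CH(CH2F): pendant –CH2X: halogen on sp³ carbon → alkyl halide.
  C6H5: –C6H5 phenyl ring → arene.

acyl halide, alcohol, alkene, alkyl halide, arene, ether, ketone, nitrile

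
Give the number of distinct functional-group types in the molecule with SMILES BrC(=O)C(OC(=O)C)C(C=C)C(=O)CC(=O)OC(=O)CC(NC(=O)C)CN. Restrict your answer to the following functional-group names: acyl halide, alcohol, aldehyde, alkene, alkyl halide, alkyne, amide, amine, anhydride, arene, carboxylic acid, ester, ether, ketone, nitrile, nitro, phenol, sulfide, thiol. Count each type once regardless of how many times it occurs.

7

Reading the structure from left to right:
  BrCO: –C(=O)Br: carbonyl C bonded to C and to a halogen → acyl halide (not alkyl halide).
  CH(OCOCH3): pendant –OC(=O)CH3: an acyloxy group → ester.
  CH(CH=CH2): pendant –CH=CH2: C=C double bond → alkene.
  CO: –C(=O)– with carbon on both sides → ketone.
  CH2CO-O-COCH2: two acyl groups sharing one oxygen, –C(=O)–O–C(=O)– → anhydride.
  CH(NHCOCH3): pendant –NHC(=O)CH3: N bonded to a carbonyl → amide (not amine).
  CH2NH2: –NH2 on an sp³ carbon with no adjacent C=O → amine.
Distinct types present: acyl halide, alkene, amide, amine, anhydride, ester, ketone.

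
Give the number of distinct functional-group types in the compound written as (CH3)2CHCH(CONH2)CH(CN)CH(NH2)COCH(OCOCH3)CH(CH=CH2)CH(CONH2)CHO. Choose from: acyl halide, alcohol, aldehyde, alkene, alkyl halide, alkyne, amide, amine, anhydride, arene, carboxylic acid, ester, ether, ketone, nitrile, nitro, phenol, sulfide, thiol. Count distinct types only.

Reading the structure from left to right:
  CH(CONH2): pendant –CONH2: carbonyl C bonded to C and N → amide.
  CH(CN): pendant –C≡N: nitrile.
  CH(NH2): –NH2 on an sp³ carbon with no adjacent C=O → amine.
  CO: –C(=O)– with carbon on both sides → ketone.
  CH(OCOCH3): pendant –OC(=O)CH3: an acyloxy group → ester.
  CH(CH=CH2): pendant –CH=CH2: C=C double bond → alkene.
  CH(CONH2): pendant –CONH2: carbonyl C bonded to C and N → amide.
  CHO: terminal –CHO: carbonyl C bonded to H and C → aldehyde.
Distinct types present: aldehyde, alkene, amide, amine, ester, ketone, nitrile.

7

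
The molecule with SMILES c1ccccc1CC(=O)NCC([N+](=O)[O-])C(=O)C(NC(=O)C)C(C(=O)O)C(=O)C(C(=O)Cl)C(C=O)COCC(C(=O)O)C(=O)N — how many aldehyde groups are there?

1

Taking each segment in turn:
  C6H5: C6H5– phenyl ring → arene.
  CH2CONHCH2: –C(=O)–N– linkage → amide (the N is not an amine).
  CH(NO2): –NO2 on an sp³ carbon → nitro (the N=O is not a carbonyl).
  CO: –C(=O)– with carbon on both sides → ketone.
  CH(NHCOCH3): pendant –NHC(=O)CH3: N bonded to a carbonyl → amide (not amine).
  CH(COOH): pendant –COOH: carbonyl C bonded to C and –OH → carboxylic acid.
  CO: –C(=O)– with carbon on both sides → ketone.
  CH(COCl): pendant –C(=O)X: carbonyl C bonded to C and halogen → acyl halide.
  CH(CHO): pendant –CHO: carbonyl C bonded to C and H → aldehyde.
  CH2OCH2: C–O–C with sp³ carbons on both sides and no adjacent C=O → ether.
  CH(COOH): pendant –COOH: carbonyl C bonded to C and –OH → carboxylic acid.
  CONH2: –C(=O)NH2: carbonyl C bonded to C and to N → amide (the N is not a separate amine).
Aldehyde appears at: CH(CHO) → 1.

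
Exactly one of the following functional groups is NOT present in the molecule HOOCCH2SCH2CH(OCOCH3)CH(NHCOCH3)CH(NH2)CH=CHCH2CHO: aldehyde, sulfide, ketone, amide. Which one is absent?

amide: present (CH(NHCOCH3) — pendant –NHC(=O)CH3: N bonded to a carbonyl → amide (not amine)).
aldehyde: present (CHO — terminal –CHO: carbonyl C bonded to H and C → aldehyde).
sulfide: present (CH2SCH2 — C–S–C linkage → sulfide (thioether)).
ketone: absent. In CH(OCOCH3), the C=O is bonded to an –O–C group, which defines an ester, not a ketone. In CH(NHCOCH3), the C=O is bonded to nitrogen, which defines an amide, not a ketone. In HOOC, the C=O bears an –OH, making it a carboxylic acid rather than a ketone. In CHO, the carbonyl carbon carries an H, so it is an aldehyde, not a ketone.

ketone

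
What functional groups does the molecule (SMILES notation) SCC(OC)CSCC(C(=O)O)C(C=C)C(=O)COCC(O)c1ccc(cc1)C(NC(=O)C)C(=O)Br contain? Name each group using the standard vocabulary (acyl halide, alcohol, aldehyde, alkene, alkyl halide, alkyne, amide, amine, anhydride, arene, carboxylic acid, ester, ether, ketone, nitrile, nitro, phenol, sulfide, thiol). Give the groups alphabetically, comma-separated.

acyl halide, alcohol, alkene, amide, arene, carboxylic acid, ether, ketone, sulfide, thiol

Working along the chain:
  HSCH2: –SH on an sp³ carbon → thiol.
  CH(OCH3): pendant –OCH3: C–O–C with sp³ C, no adjacent C=O → ether.
  CH2SCH2: C–S–C linkage → sulfide (thioether).
  CH(COOH): pendant –COOH: carbonyl C bonded to C and –OH → carboxylic acid.
  CH(CH=CH2): pendant –CH=CH2: C=C double bond → alkene.
  CO: –C(=O)– with carbon on both sides → ketone.
  CH2OCH2: C–O–C with sp³ carbons on both sides and no adjacent C=O → ether.
  CH(OH): –OH on an sp³ carbon → alcohol (secondary).
  C6H4: para-disubstituted benzene ring → arene.
  CH(NHCOCH3): pendant –NHC(=O)CH3: N bonded to a carbonyl → amide (not amine).
  COBr: –C(=O)Br: carbonyl C bonded to C and to a halogen → acyl halide (not alkyl halide).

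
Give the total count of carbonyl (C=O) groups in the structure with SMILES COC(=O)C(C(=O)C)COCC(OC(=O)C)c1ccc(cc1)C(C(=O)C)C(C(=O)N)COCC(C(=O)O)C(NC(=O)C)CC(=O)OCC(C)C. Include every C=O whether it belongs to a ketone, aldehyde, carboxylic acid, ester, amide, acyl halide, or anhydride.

8

CH3OOC: ester, 1 C=O (running total 1).
CH(COCH3): ketone, 1 C=O (running total 2).
CH(OCOCH3): ester, 1 C=O (running total 3).
CH(COCH3): ketone, 1 C=O (running total 4).
CH(CONH2): amide, 1 C=O (running total 5).
CH(COOH): carboxylic acid, 1 C=O (running total 6).
CH(NHCOCH3): amide, 1 C=O (running total 7).
CH2COOCH2: ester, 1 C=O (running total 8).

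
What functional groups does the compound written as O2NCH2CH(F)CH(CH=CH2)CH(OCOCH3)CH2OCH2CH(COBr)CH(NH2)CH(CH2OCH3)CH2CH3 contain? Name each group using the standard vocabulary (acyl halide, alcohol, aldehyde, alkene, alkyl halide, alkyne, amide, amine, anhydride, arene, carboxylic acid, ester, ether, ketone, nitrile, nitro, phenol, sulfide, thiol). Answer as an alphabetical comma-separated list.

–NO2 on carbon → nitro group.
halogen on an sp³ carbon → alkyl halide.
pendant –CH=CH2: C=C double bond → alkene.
pendant –OC(=O)CH3: an acyloxy group → ester.
C–O–C with sp³ carbons on both sides and no adjacent C=O → ether.
pendant –C(=O)X: carbonyl C bonded to C and halogen → acyl halide.
–NH2 on an sp³ carbon with no adjacent C=O → amine.
pendant –CH2OCH3: C–O–C linkage → ether.

acyl halide, alkene, alkyl halide, amine, ester, ether, nitro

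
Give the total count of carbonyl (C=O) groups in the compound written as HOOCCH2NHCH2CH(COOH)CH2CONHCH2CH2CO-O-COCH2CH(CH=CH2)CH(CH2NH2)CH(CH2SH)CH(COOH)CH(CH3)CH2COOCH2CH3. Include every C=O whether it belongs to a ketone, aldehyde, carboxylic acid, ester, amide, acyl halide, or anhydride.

7

HOOC: carboxylic acid, 1 C=O (running total 1).
CH(COOH): carboxylic acid, 1 C=O (running total 2).
CH2CONHCH2: amide, 1 C=O (running total 3).
CH2CO-O-COCH2: anhydride, 2 C=O (running total 5).
CH(COOH): carboxylic acid, 1 C=O (running total 6).
CH2COOCH2: ester, 1 C=O (running total 7).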